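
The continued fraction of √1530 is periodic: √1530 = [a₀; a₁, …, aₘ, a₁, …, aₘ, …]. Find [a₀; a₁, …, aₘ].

a₀ = ⌊√1530⌋ = 39.
With m₀=0, d₀=1 and mₖ₊₁ = dₖaₖ − mₖ, dₖ₊₁ = (n − mₖ₊₁²)/dₖ, aₖ₊₁ = ⌊(a₀+mₖ₊₁)/dₖ₊₁⌋:
  k=1: m=39, d=9, a=8
  k=2: m=33, d=49, a=1
  k=3: m=16, d=26, a=2
  k=4: m=36, d=9, a=8
  k=5: m=36, d=26, a=2
  k=6: m=16, d=49, a=1
  k=7: m=33, d=9, a=8
  k=8: m=39, d=1, a=78
d=1 and a=2a₀=78 at k=8, so the next step gives (m, d) = (39, 9) again — its k=1 value — and the period has length 8.

[39; 8, 1, 2, 8, 2, 1, 8, 78]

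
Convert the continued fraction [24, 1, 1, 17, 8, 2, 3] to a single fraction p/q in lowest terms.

50965/2079

Using pₖ = aₖpₖ₋₁ + pₖ₋₂ and qₖ = aₖqₖ₋₁ + qₖ₋₂:
  k=0: a=24, p=24, q=1
  k=1: a=1, p=25, q=1
  k=2: a=1, p=49, q=2
  k=3: a=17, p=858, q=35
  k=4: a=8, p=6913, q=282
  k=5: a=2, p=14684, q=599
  k=6: a=3, p=50965, q=2079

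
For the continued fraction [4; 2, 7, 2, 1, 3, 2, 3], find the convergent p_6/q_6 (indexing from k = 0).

1756/393

Using pₖ = aₖpₖ₋₁ + pₖ₋₂, qₖ = aₖqₖ₋₁ + qₖ₋₂ (with p₋₁=1, p₋₂=0, q₋₁=0, q₋₂=1):
  k=0: a=4, p=4, q=1
  k=1: a=2, p=9, q=2
  k=2: a=7, p=67, q=15
  k=3: a=2, p=143, q=32
  k=4: a=1, p=210, q=47
  k=5: a=3, p=773, q=173
  k=6: a=2, p=1756, q=393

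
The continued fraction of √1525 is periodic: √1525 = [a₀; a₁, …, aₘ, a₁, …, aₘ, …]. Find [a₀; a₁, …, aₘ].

a₀ = ⌊√1525⌋ = 39.
With m₀=0, d₀=1 and mₖ₊₁ = dₖaₖ − mₖ, dₖ₊₁ = (n − mₖ₊₁²)/dₖ, aₖ₊₁ = ⌊(a₀+mₖ₊₁)/dₖ₊₁⌋:
  k=1: m=39, d=4, a=19
  k=2: m=37, d=39, a=1
  k=3: m=2, d=39, a=1
  k=4: m=37, d=4, a=19
  k=5: m=39, d=1, a=78
d=1 and a=2a₀=78 at k=5, so the next step gives (m, d) = (39, 4) again — its k=1 value — and the period has length 5.

[39; 19, 1, 1, 19, 78]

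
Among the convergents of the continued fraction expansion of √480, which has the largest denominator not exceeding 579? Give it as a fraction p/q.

10582/483

√480 = [21; 1, 9, 1, 42, …] (period length 4).
Convergents:
  p_0/q_0 = 21/1
  p_1/q_1 = 22/1
  p_2/q_2 = 219/10
  p_3/q_3 = 241/11
  p_4/q_4 = 10341/472
  p_5/q_5 = 10582/483
  p_6/q_6 = 105579/4819
q_5 = 483 ≤ 579 < 4819 = q_6, so the answer is 10582/483.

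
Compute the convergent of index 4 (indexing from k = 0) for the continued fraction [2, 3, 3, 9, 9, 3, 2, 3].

1949/847

Using pₖ = aₖpₖ₋₁ + pₖ₋₂, qₖ = aₖqₖ₋₁ + qₖ₋₂ (with p₋₁=1, p₋₂=0, q₋₁=0, q₋₂=1):
  k=0: a=2, p=2, q=1
  k=1: a=3, p=7, q=3
  k=2: a=3, p=23, q=10
  k=3: a=9, p=214, q=93
  k=4: a=9, p=1949, q=847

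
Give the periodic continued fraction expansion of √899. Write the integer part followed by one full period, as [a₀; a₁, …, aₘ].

a₀ = ⌊√899⌋ = 29.
With m₀=0, d₀=1 and mₖ₊₁ = dₖaₖ − mₖ, dₖ₊₁ = (n − mₖ₊₁²)/dₖ, aₖ₊₁ = ⌊(a₀+mₖ₊₁)/dₖ₊₁⌋:
  k=1: m=29, d=58, a=1
  k=2: m=29, d=1, a=58
d=1 and a=2a₀=58 at k=2, so the next step gives (m, d) = (29, 58) again — its k=1 value — and the period has length 2.

[29; 1, 58]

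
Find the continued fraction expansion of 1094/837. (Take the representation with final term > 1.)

[1; 3, 3, 1, 8, 2, 3]

1094 = 1×837 + 257
837 = 3×257 + 66
257 = 3×66 + 59
66 = 1×59 + 7
59 = 8×7 + 3
7 = 2×3 + 1
3 = 3×1 + 0  (stop)
So 1094/837 = [1; 3, 3, 1, 8, 2, 3].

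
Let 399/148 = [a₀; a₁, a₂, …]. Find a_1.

399 = 2·148 + 103   →  a_0 = 2
148 = 1·103 + 45   →  a_1 = 1

1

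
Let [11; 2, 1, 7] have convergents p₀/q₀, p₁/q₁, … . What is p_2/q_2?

Using pₖ = aₖpₖ₋₁ + pₖ₋₂, qₖ = aₖqₖ₋₁ + qₖ₋₂ (with p₋₁=1, p₋₂=0, q₋₁=0, q₋₂=1):
  k=0: a=11, p=11, q=1
  k=1: a=2, p=23, q=2
  k=2: a=1, p=34, q=3

34/3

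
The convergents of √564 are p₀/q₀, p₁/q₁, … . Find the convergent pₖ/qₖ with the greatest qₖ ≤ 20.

√564 = [23; 1, 2, 1, 46, …] (period length 4).
Convergents:
  p_0/q_0 = 23/1
  p_1/q_1 = 24/1
  p_2/q_2 = 71/3
  p_3/q_3 = 95/4
  p_4/q_4 = 4441/187
q_3 = 4 ≤ 20 < 187 = q_4, so the answer is 95/4.

95/4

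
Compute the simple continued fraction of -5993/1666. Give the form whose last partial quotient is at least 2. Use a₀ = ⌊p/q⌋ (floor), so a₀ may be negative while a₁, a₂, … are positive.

-5993 = -4·1666 + 671
1666 = 2·671 + 324
671 = 2·324 + 23
324 = 14·23 + 2
23 = 11·2 + 1
2 = 2·1 + 0  (stop)
So -5993/1666 = [-4; 2, 2, 14, 11, 2].

[-4; 2, 2, 14, 11, 2]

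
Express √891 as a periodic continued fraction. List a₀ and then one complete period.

a₀ = ⌊√891⌋ = 29.

[29; 1, 5, 1, 1, 1, 5, 1, 58]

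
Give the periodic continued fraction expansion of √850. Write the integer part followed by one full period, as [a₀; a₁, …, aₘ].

a₀ = ⌊√850⌋ = 29.

[29; 6, 2, 6, 58]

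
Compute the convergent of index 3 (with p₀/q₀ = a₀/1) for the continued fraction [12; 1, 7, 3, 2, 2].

Using pₖ = aₖpₖ₋₁ + pₖ₋₂, qₖ = aₖqₖ₋₁ + qₖ₋₂ (with p₋₁=1, p₋₂=0, q₋₁=0, q₋₂=1):
  k=0: a=12, p=12, q=1
  k=1: a=1, p=13, q=1
  k=2: a=7, p=103, q=8
  k=3: a=3, p=322, q=25

322/25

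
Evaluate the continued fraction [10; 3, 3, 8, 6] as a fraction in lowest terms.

5233/508

Using pₖ = aₖpₖ₋₁ + pₖ₋₂ and qₖ = aₖqₖ₋₁ + qₖ₋₂:
  k=0: a=10, p=10, q=1
  k=1: a=3, p=31, q=3
  k=2: a=3, p=103, q=10
  k=3: a=8, p=855, q=83
  k=4: a=6, p=5233, q=508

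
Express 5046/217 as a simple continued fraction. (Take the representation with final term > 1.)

5046 = 23*217 + 55
217 = 3*55 + 52
55 = 1*52 + 3
52 = 17*3 + 1
3 = 3*1 + 0  (stop)
So 5046/217 = [23; 3, 1, 17, 3].

[23; 3, 1, 17, 3]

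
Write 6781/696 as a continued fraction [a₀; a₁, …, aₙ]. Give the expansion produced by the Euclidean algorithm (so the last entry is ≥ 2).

[9; 1, 2, 1, 7, 1, 19]

6781 = 9·696 + 517
696 = 1·517 + 179
517 = 2·179 + 159
179 = 1·159 + 20
159 = 7·20 + 19
20 = 1·19 + 1
19 = 19·1 + 0  (stop)
So 6781/696 = [9; 1, 2, 1, 7, 1, 19].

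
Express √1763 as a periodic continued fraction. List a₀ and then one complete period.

[41; 1, 82]

a₀ = ⌊√1763⌋ = 41.
With m₀=0, d₀=1 and mₖ₊₁ = dₖaₖ − mₖ, dₖ₊₁ = (n − mₖ₊₁²)/dₖ, aₖ₊₁ = ⌊(a₀+mₖ₊₁)/dₖ₊₁⌋:
  k=1: m=41, d=82, a=1
  k=2: m=41, d=1, a=82
d=1 and a=2a₀=82 at k=2, so the next step gives (m, d) = (41, 82) again — its k=1 value — and the period has length 2.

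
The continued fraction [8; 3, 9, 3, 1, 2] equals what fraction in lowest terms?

2638/317

Using pₖ = aₖpₖ₋₁ + pₖ₋₂ and qₖ = aₖqₖ₋₁ + qₖ₋₂:
  k=0: a=8, p=8, q=1
  k=1: a=3, p=25, q=3
  k=2: a=9, p=233, q=28
  k=3: a=3, p=724, q=87
  k=4: a=1, p=957, q=115
  k=5: a=2, p=2638, q=317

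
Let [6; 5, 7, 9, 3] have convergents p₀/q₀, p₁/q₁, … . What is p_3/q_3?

2038/329

Using pₖ = aₖpₖ₋₁ + pₖ₋₂, qₖ = aₖqₖ₋₁ + qₖ₋₂ (with p₋₁=1, p₋₂=0, q₋₁=0, q₋₂=1):
  k=0: a=6, p=6, q=1
  k=1: a=5, p=31, q=5
  k=2: a=7, p=223, q=36
  k=3: a=9, p=2038, q=329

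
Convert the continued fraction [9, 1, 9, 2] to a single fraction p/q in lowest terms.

208/21

Fold from the inside: start with 2/1.
  9 + 1/2 = 19/2
  1 + 2/19 = 21/19
  9 + 19/21 = 208/21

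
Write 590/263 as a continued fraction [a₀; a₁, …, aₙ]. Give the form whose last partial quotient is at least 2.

[2; 4, 9, 7]

590 = 2×263 + 64
263 = 4×64 + 7
64 = 9×7 + 1
7 = 7×1 + 0  (stop)
So 590/263 = [2; 4, 9, 7].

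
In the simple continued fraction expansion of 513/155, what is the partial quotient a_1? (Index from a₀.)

513 = 3·155 + 48   →  a_0 = 3
155 = 3·48 + 11   →  a_1 = 3

3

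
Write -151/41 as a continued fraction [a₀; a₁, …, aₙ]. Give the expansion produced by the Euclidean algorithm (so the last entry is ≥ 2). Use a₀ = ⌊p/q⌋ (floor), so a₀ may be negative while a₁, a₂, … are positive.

-151 = -4·41 + 13
41 = 3·13 + 2
13 = 6·2 + 1
2 = 2·1 + 0  (stop)
So -151/41 = [-4; 3, 6, 2].

[-4; 3, 6, 2]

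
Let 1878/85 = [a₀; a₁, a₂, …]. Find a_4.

1878 = 22·85 + 8   →  a_0 = 22
85 = 10·8 + 5   →  a_1 = 10
8 = 1·5 + 3   →  a_2 = 1
5 = 1·3 + 2   →  a_3 = 1
3 = 1·2 + 1   →  a_4 = 1

1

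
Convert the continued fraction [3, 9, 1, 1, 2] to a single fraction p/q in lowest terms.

149/48

Fold from the inside: start with 2/1.
  1 + 1/2 = 3/2
  1 + 2/3 = 5/3
  9 + 3/5 = 48/5
  3 + 5/48 = 149/48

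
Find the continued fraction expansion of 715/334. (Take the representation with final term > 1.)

715 = 2·334 + 47
334 = 7·47 + 5
47 = 9·5 + 2
5 = 2·2 + 1
2 = 2·1 + 0  (stop)
So 715/334 = [2; 7, 9, 2, 2].

[2; 7, 9, 2, 2]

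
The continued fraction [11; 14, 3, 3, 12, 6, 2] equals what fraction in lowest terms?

256302/23153

Fold from the inside: start with 2/1.
  6 + 1/2 = 13/2
  12 + 2/13 = 158/13
  3 + 13/158 = 487/158
  3 + 158/487 = 1619/487
  14 + 487/1619 = 23153/1619
  11 + 1619/23153 = 256302/23153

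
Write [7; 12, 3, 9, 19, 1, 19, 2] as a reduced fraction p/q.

2009116/283727

Fold from the inside: start with 2/1.
  19 + 1/2 = 39/2
  1 + 2/39 = 41/39
  19 + 39/41 = 818/41
  9 + 41/818 = 7403/818
  3 + 818/7403 = 23027/7403
  12 + 7403/23027 = 283727/23027
  7 + 23027/283727 = 2009116/283727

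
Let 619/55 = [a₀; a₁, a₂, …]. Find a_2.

1

619 = 11·55 + 14   →  a_0 = 11
55 = 3·14 + 13   →  a_1 = 3
14 = 1·13 + 1   →  a_2 = 1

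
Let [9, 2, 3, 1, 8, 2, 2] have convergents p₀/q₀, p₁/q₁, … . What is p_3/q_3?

Using pₖ = aₖpₖ₋₁ + pₖ₋₂, qₖ = aₖqₖ₋₁ + qₖ₋₂ (with p₋₁=1, p₋₂=0, q₋₁=0, q₋₂=1):
  k=0: a=9, p=9, q=1
  k=1: a=2, p=19, q=2
  k=2: a=3, p=66, q=7
  k=3: a=1, p=85, q=9

85/9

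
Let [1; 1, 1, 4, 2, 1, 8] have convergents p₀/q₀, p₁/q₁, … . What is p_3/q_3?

Using pₖ = aₖpₖ₋₁ + pₖ₋₂, qₖ = aₖqₖ₋₁ + qₖ₋₂ (with p₋₁=1, p₋₂=0, q₋₁=0, q₋₂=1):
  k=0: a=1, p=1, q=1
  k=1: a=1, p=2, q=1
  k=2: a=1, p=3, q=2
  k=3: a=4, p=14, q=9

14/9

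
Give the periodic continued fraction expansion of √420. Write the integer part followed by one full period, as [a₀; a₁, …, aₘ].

a₀ = ⌊√420⌋ = 20.
With m₀=0, d₀=1 and mₖ₊₁ = dₖaₖ − mₖ, dₖ₊₁ = (n − mₖ₊₁²)/dₖ, aₖ₊₁ = ⌊(a₀+mₖ₊₁)/dₖ₊₁⌋:
  k=1: m=20, d=20, a=2
  k=2: m=20, d=1, a=40
d=1 and a=2a₀=40 at k=2, so the next step gives (m, d) = (20, 20) again — its k=1 value — and the period has length 2.

[20; 2, 40]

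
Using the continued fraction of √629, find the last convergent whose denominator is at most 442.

√629 = [25; 12, 1, 1, 12, 50, …] (period length 5).
Convergents:
  p_0/q_0 = 25/1
  p_1/q_1 = 301/12
  p_2/q_2 = 326/13
  p_3/q_3 = 627/25
  p_4/q_4 = 7850/313
  p_5/q_5 = 393127/15675
q_4 = 313 ≤ 442 < 15675 = q_5, so the answer is 7850/313.

7850/313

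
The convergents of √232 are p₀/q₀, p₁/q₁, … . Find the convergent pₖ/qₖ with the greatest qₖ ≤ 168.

√232 = [15; 4, 3, 7, 3, 4, 30, …] (period length 6).
Convergents:
  p_0/q_0 = 15/1
  p_1/q_1 = 61/4
  p_2/q_2 = 198/13
  p_3/q_3 = 1447/95
  p_4/q_4 = 4539/298
q_3 = 95 ≤ 168 < 298 = q_4, so the answer is 1447/95.

1447/95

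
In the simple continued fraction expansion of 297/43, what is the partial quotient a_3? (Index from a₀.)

297 = 6·43 + 39   →  a_0 = 6
43 = 1·39 + 4   →  a_1 = 1
39 = 9·4 + 3   →  a_2 = 9
4 = 1·3 + 1   →  a_3 = 1

1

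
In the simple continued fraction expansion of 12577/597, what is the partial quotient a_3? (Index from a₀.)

12

12577 = 21·597 + 40   →  a_0 = 21
597 = 14·40 + 37   →  a_1 = 14
40 = 1·37 + 3   →  a_2 = 1
37 = 12·3 + 1   →  a_3 = 12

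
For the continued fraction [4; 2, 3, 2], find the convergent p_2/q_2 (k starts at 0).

Using pₖ = aₖpₖ₋₁ + pₖ₋₂, qₖ = aₖqₖ₋₁ + qₖ₋₂ (with p₋₁=1, p₋₂=0, q₋₁=0, q₋₂=1):
  k=0: a=4, p=4, q=1
  k=1: a=2, p=9, q=2
  k=2: a=3, p=31, q=7

31/7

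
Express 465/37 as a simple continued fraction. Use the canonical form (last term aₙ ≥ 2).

465 = 12·37 + 21
37 = 1·21 + 16
21 = 1·16 + 5
16 = 3·5 + 1
5 = 5·1 + 0  (stop)
So 465/37 = [12; 1, 1, 3, 5].

[12; 1, 1, 3, 5]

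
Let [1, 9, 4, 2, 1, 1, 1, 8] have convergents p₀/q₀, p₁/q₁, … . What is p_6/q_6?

Using pₖ = aₖpₖ₋₁ + pₖ₋₂, qₖ = aₖqₖ₋₁ + qₖ₋₂ (with p₋₁=1, p₋₂=0, q₋₁=0, q₋₂=1):
  k=0: a=1, p=1, q=1
  k=1: a=9, p=10, q=9
  k=2: a=4, p=41, q=37
  k=3: a=2, p=92, q=83
  k=4: a=1, p=133, q=120
  k=5: a=1, p=225, q=203
  k=6: a=1, p=358, q=323

358/323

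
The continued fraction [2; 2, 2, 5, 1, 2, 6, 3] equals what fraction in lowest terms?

4392/1825

Fold from the inside: start with 3/1.
  6 + 1/3 = 19/3
  2 + 3/19 = 41/19
  1 + 19/41 = 60/41
  5 + 41/60 = 341/60
  2 + 60/341 = 742/341
  2 + 341/742 = 1825/742
  2 + 742/1825 = 4392/1825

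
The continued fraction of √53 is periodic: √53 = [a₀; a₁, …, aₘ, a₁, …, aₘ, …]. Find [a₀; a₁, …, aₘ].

a₀ = ⌊√53⌋ = 7.
With m₀=0, d₀=1 and mₖ₊₁ = dₖaₖ − mₖ, dₖ₊₁ = (n − mₖ₊₁²)/dₖ, aₖ₊₁ = ⌊(a₀+mₖ₊₁)/dₖ₊₁⌋:
  k=1: m=7, d=4, a=3
  k=2: m=5, d=7, a=1
  k=3: m=2, d=7, a=1
  k=4: m=5, d=4, a=3
  k=5: m=7, d=1, a=14
d=1 and a=2a₀=14 at k=5, so the next step gives (m, d) = (7, 4) again — its k=1 value — and the period has length 5.

[7; 3, 1, 1, 3, 14]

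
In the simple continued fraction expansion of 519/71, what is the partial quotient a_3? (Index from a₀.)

2

519 = 7·71 + 22   →  a_0 = 7
71 = 3·22 + 5   →  a_1 = 3
22 = 4·5 + 2   →  a_2 = 4
5 = 2·2 + 1   →  a_3 = 2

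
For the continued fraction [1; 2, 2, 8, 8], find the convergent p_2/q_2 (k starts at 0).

Using pₖ = aₖpₖ₋₁ + pₖ₋₂, qₖ = aₖqₖ₋₁ + qₖ₋₂ (with p₋₁=1, p₋₂=0, q₋₁=0, q₋₂=1):
  k=0: a=1, p=1, q=1
  k=1: a=2, p=3, q=2
  k=2: a=2, p=7, q=5

7/5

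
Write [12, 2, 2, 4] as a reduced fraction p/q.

Fold from the inside: start with 4/1.
  2 + 1/4 = 9/4
  2 + 4/9 = 22/9
  12 + 9/22 = 273/22

273/22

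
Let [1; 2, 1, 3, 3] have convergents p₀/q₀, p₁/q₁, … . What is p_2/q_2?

4/3

Using pₖ = aₖpₖ₋₁ + pₖ₋₂, qₖ = aₖqₖ₋₁ + qₖ₋₂ (with p₋₁=1, p₋₂=0, q₋₁=0, q₋₂=1):
  k=0: a=1, p=1, q=1
  k=1: a=2, p=3, q=2
  k=2: a=1, p=4, q=3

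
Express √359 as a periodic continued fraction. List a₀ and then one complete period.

a₀ = ⌊√359⌋ = 18.
With m₀=0, d₀=1 and mₖ₊₁ = dₖaₖ − mₖ, dₖ₊₁ = (n − mₖ₊₁²)/dₖ, aₖ₊₁ = ⌊(a₀+mₖ₊₁)/dₖ₊₁⌋:
  k=1: m=18, d=35, a=1
  k=2: m=17, d=2, a=17
  k=3: m=17, d=35, a=1
  k=4: m=18, d=1, a=36
d=1 and a=2a₀=36 at k=4, so the next step gives (m, d) = (18, 35) again — its k=1 value — and the period has length 4.

[18; 1, 17, 1, 36]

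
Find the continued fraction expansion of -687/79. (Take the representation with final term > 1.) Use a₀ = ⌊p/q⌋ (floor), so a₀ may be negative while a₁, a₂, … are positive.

-687 = -9*79 + 24
79 = 3*24 + 7
24 = 3*7 + 3
7 = 2*3 + 1
3 = 3*1 + 0  (stop)
So -687/79 = [-9; 3, 3, 2, 3].

[-9; 3, 3, 2, 3]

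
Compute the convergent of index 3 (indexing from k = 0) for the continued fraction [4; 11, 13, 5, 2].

2990/731

Using pₖ = aₖpₖ₋₁ + pₖ₋₂, qₖ = aₖqₖ₋₁ + qₖ₋₂ (with p₋₁=1, p₋₂=0, q₋₁=0, q₋₂=1):
  k=0: a=4, p=4, q=1
  k=1: a=11, p=45, q=11
  k=2: a=13, p=589, q=144
  k=3: a=5, p=2990, q=731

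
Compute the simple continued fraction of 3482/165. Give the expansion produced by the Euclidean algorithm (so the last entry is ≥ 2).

3482 = 21·165 + 17
165 = 9·17 + 12
17 = 1·12 + 5
12 = 2·5 + 2
5 = 2·2 + 1
2 = 2·1 + 0  (stop)
So 3482/165 = [21; 9, 1, 2, 2, 2].

[21; 9, 1, 2, 2, 2]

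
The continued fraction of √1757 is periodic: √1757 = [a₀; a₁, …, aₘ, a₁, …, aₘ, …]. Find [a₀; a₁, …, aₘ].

a₀ = ⌊√1757⌋ = 41.
With m₀=0, d₀=1 and mₖ₊₁ = dₖaₖ − mₖ, dₖ₊₁ = (n − mₖ₊₁²)/dₖ, aₖ₊₁ = ⌊(a₀+mₖ₊₁)/dₖ₊₁⌋:
  k=1: m=41, d=76, a=1
  k=2: m=35, d=7, a=10
  k=3: m=35, d=76, a=1
  k=4: m=41, d=1, a=82
d=1 and a=2a₀=82 at k=4, so the next step gives (m, d) = (41, 76) again — its k=1 value — and the period has length 4.

[41; 1, 10, 1, 82]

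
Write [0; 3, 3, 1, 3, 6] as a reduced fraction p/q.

94/307

Fold from the inside: start with 6/1.
  3 + 1/6 = 19/6
  1 + 6/19 = 25/19
  3 + 19/25 = 94/25
  3 + 25/94 = 307/94
  0 + 94/307 = 94/307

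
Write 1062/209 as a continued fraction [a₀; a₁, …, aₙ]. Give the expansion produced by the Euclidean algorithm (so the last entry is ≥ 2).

[5; 12, 3, 2, 2]

1062 = 5×209 + 17
209 = 12×17 + 5
17 = 3×5 + 2
5 = 2×2 + 1
2 = 2×1 + 0  (stop)
So 1062/209 = [5; 12, 3, 2, 2].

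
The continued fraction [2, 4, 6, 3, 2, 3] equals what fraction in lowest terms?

Using pₖ = aₖpₖ₋₁ + pₖ₋₂ and qₖ = aₖqₖ₋₁ + qₖ₋₂:
  k=0: a=2, p=2, q=1
  k=1: a=4, p=9, q=4
  k=2: a=6, p=56, q=25
  k=3: a=3, p=177, q=79
  k=4: a=2, p=410, q=183
  k=5: a=3, p=1407, q=628

1407/628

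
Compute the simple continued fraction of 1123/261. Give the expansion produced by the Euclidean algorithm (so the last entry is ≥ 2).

[4; 3, 3, 3, 2, 3]

1123 = 4*261 + 79
261 = 3*79 + 24
79 = 3*24 + 7
24 = 3*7 + 3
7 = 2*3 + 1
3 = 3*1 + 0  (stop)
So 1123/261 = [4; 3, 3, 3, 2, 3].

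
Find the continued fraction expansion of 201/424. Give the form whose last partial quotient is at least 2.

201 = 0·424 + 201
424 = 2·201 + 22
201 = 9·22 + 3
22 = 7·3 + 1
3 = 3·1 + 0  (stop)
So 201/424 = [0; 2, 9, 7, 3].

[0; 2, 9, 7, 3]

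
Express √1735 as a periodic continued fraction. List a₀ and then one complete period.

[41; 1, 1, 1, 7, 1, 1, 1, 82]

a₀ = ⌊√1735⌋ = 41.
With m₀=0, d₀=1 and mₖ₊₁ = dₖaₖ − mₖ, dₖ₊₁ = (n − mₖ₊₁²)/dₖ, aₖ₊₁ = ⌊(a₀+mₖ₊₁)/dₖ₊₁⌋:
  k=1: m=41, d=54, a=1
  k=2: m=13, d=29, a=1
  k=3: m=16, d=51, a=1
  k=4: m=35, d=10, a=7
  k=5: m=35, d=51, a=1
  k=6: m=16, d=29, a=1
  k=7: m=13, d=54, a=1
  k=8: m=41, d=1, a=82
d=1 and a=2a₀=82 at k=8, so the next step gives (m, d) = (41, 54) again — its k=1 value — and the period has length 8.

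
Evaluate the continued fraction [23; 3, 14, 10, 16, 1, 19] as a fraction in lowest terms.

Fold from the inside: start with 19/1.
  1 + 1/19 = 20/19
  16 + 19/20 = 339/20
  10 + 20/339 = 3410/339
  14 + 339/3410 = 48079/3410
  3 + 3410/48079 = 147647/48079
  23 + 48079/147647 = 3443960/147647

3443960/147647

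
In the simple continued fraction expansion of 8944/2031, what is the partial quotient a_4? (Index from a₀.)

8944 = 4·2031 + 820   →  a_0 = 4
2031 = 2·820 + 391   →  a_1 = 2
820 = 2·391 + 38   →  a_2 = 2
391 = 10·38 + 11   →  a_3 = 10
38 = 3·11 + 5   →  a_4 = 3

3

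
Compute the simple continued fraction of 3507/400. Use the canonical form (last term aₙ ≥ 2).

[8; 1, 3, 3, 3, 9]

3507 = 8·400 + 307
400 = 1·307 + 93
307 = 3·93 + 28
93 = 3·28 + 9
28 = 3·9 + 1
9 = 9·1 + 0  (stop)
So 3507/400 = [8; 1, 3, 3, 3, 9].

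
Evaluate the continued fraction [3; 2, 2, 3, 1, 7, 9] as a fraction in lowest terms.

Using pₖ = aₖpₖ₋₁ + pₖ₋₂ and qₖ = aₖqₖ₋₁ + qₖ₋₂:
  k=0: a=3, p=3, q=1
  k=1: a=2, p=7, q=2
  k=2: a=2, p=17, q=5
  k=3: a=3, p=58, q=17
  k=4: a=1, p=75, q=22
  k=5: a=7, p=583, q=171
  k=6: a=9, p=5322, q=1561

5322/1561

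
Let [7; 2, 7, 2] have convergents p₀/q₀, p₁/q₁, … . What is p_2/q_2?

Using pₖ = aₖpₖ₋₁ + pₖ₋₂, qₖ = aₖqₖ₋₁ + qₖ₋₂ (with p₋₁=1, p₋₂=0, q₋₁=0, q₋₂=1):
  k=0: a=7, p=7, q=1
  k=1: a=2, p=15, q=2
  k=2: a=7, p=112, q=15

112/15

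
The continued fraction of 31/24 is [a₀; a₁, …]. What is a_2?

2

31 = 1·24 + 7   →  a_0 = 1
24 = 3·7 + 3   →  a_1 = 3
7 = 2·3 + 1   →  a_2 = 2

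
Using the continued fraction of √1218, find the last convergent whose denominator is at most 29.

√1218 = [34; 1, 8, 1, 68, …] (period length 4).
Convergents:
  p_0/q_0 = 34/1
  p_1/q_1 = 35/1
  p_2/q_2 = 314/9
  p_3/q_3 = 349/10
  p_4/q_4 = 24046/689
q_3 = 10 ≤ 29 < 689 = q_4, so the answer is 349/10.

349/10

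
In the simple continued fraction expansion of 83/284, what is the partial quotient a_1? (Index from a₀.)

3

83 = 0·284 + 83   →  a_0 = 0
284 = 3·83 + 35   →  a_1 = 3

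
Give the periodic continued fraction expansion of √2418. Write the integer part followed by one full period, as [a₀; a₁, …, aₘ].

[49; 5, 1, 3, 2, 3, 1, 5, 98]

a₀ = ⌊√2418⌋ = 49.
With m₀=0, d₀=1 and mₖ₊₁ = dₖaₖ − mₖ, dₖ₊₁ = (n − mₖ₊₁²)/dₖ, aₖ₊₁ = ⌊(a₀+mₖ₊₁)/dₖ₊₁⌋:
  k=1: m=49, d=17, a=5
  k=2: m=36, d=66, a=1
  k=3: m=30, d=23, a=3
  k=4: m=39, d=39, a=2
  k=5: m=39, d=23, a=3
  k=6: m=30, d=66, a=1
  k=7: m=36, d=17, a=5
  k=8: m=49, d=1, a=98
d=1 and a=2a₀=98 at k=8, so the next step gives (m, d) = (49, 17) again — its k=1 value — and the period has length 8.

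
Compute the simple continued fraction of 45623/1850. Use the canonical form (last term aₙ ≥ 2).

45623 = 24×1850 + 1223
1850 = 1×1223 + 627
1223 = 1×627 + 596
627 = 1×596 + 31
596 = 19×31 + 7
31 = 4×7 + 3
7 = 2×3 + 1
3 = 3×1 + 0  (stop)
So 45623/1850 = [24; 1, 1, 1, 19, 4, 2, 3].

[24; 1, 1, 1, 19, 4, 2, 3]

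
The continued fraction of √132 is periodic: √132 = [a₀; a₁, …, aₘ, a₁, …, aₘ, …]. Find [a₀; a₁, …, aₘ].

[11; 2, 22]

a₀ = ⌊√132⌋ = 11.
With m₀=0, d₀=1 and mₖ₊₁ = dₖaₖ − mₖ, dₖ₊₁ = (n − mₖ₊₁²)/dₖ, aₖ₊₁ = ⌊(a₀+mₖ₊₁)/dₖ₊₁⌋:
  k=1: m=11, d=11, a=2
  k=2: m=11, d=1, a=22
d=1 and a=2a₀=22 at k=2, so the next step gives (m, d) = (11, 11) again — its k=1 value — and the period has length 2.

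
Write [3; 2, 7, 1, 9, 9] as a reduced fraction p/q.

5306/1529

Fold from the inside: start with 9/1.
  9 + 1/9 = 82/9
  1 + 9/82 = 91/82
  7 + 82/91 = 719/91
  2 + 91/719 = 1529/719
  3 + 719/1529 = 5306/1529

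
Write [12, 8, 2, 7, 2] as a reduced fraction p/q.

Using pₖ = aₖpₖ₋₁ + pₖ₋₂ and qₖ = aₖqₖ₋₁ + qₖ₋₂:
  k=0: a=12, p=12, q=1
  k=1: a=8, p=97, q=8
  k=2: a=2, p=206, q=17
  k=3: a=7, p=1539, q=127
  k=4: a=2, p=3284, q=271

3284/271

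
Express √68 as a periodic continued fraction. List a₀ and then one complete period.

[8; 4, 16]

a₀ = ⌊√68⌋ = 8.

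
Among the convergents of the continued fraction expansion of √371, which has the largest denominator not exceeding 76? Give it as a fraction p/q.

443/23

√371 = [19; 3, 1, 4, 1, 3, 38, …] (period length 6).
Convergents:
  p_0/q_0 = 19/1
  p_1/q_1 = 58/3
  p_2/q_2 = 77/4
  p_3/q_3 = 366/19
  p_4/q_4 = 443/23
  p_5/q_5 = 1695/88
q_4 = 23 ≤ 76 < 88 = q_5, so the answer is 443/23.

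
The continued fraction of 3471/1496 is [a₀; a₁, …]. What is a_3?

8

3471 = 2·1496 + 479   →  a_0 = 2
1496 = 3·479 + 59   →  a_1 = 3
479 = 8·59 + 7   →  a_2 = 8
59 = 8·7 + 3   →  a_3 = 8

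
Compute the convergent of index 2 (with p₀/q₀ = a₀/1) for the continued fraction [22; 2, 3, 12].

Using pₖ = aₖpₖ₋₁ + pₖ₋₂, qₖ = aₖqₖ₋₁ + qₖ₋₂ (with p₋₁=1, p₋₂=0, q₋₁=0, q₋₂=1):
  k=0: a=22, p=22, q=1
  k=1: a=2, p=45, q=2
  k=2: a=3, p=157, q=7

157/7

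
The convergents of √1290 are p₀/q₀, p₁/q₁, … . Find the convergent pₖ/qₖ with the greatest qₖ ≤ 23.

431/12

√1290 = [35; 1, 10, 1, 70, …] (period length 4).
Convergents:
  p_0/q_0 = 35/1
  p_1/q_1 = 36/1
  p_2/q_2 = 395/11
  p_3/q_3 = 431/12
  p_4/q_4 = 30565/851
q_3 = 12 ≤ 23 < 851 = q_4, so the answer is 431/12.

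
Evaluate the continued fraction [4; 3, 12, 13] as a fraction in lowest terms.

2093/484

Using pₖ = aₖpₖ₋₁ + pₖ₋₂ and qₖ = aₖqₖ₋₁ + qₖ₋₂:
  k=0: a=4, p=4, q=1
  k=1: a=3, p=13, q=3
  k=2: a=12, p=160, q=37
  k=3: a=13, p=2093, q=484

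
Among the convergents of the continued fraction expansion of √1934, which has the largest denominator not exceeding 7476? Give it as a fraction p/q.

√1934 = [43; 1, 42, 1, 86, …] (period length 4).
Convergents:
  p_0/q_0 = 43/1
  p_1/q_1 = 44/1
  p_2/q_2 = 1891/43
  p_3/q_3 = 1935/44
  p_4/q_4 = 168301/3827
  p_5/q_5 = 170236/3871
  p_6/q_6 = 7318213/166409
q_5 = 3871 ≤ 7476 < 166409 = q_6, so the answer is 170236/3871.

170236/3871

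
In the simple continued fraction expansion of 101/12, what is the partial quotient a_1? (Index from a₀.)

101 = 8·12 + 5   →  a_0 = 8
12 = 2·5 + 2   →  a_1 = 2

2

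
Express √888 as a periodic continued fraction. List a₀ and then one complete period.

[29; 1, 3, 1, 58]

a₀ = ⌊√888⌋ = 29.
With m₀=0, d₀=1 and mₖ₊₁ = dₖaₖ − mₖ, dₖ₊₁ = (n − mₖ₊₁²)/dₖ, aₖ₊₁ = ⌊(a₀+mₖ₊₁)/dₖ₊₁⌋:
  k=1: m=29, d=47, a=1
  k=2: m=18, d=12, a=3
  k=3: m=18, d=47, a=1
  k=4: m=29, d=1, a=58
d=1 and a=2a₀=58 at k=4, so the next step gives (m, d) = (29, 47) again — its k=1 value — and the period has length 4.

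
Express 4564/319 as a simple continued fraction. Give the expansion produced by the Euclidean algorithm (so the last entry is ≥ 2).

[14; 3, 3, 1, 11, 2]

4564 = 14*319 + 98
319 = 3*98 + 25
98 = 3*25 + 23
25 = 1*23 + 2
23 = 11*2 + 1
2 = 2*1 + 0  (stop)
So 4564/319 = [14; 3, 3, 1, 11, 2].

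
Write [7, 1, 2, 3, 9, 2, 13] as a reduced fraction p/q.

Using pₖ = aₖpₖ₋₁ + pₖ₋₂ and qₖ = aₖqₖ₋₁ + qₖ₋₂:
  k=0: a=7, p=7, q=1
  k=1: a=1, p=8, q=1
  k=2: a=2, p=23, q=3
  k=3: a=3, p=77, q=10
  k=4: a=9, p=716, q=93
  k=5: a=2, p=1509, q=196
  k=6: a=13, p=20333, q=2641

20333/2641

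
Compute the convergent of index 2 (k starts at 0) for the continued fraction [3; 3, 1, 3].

Using pₖ = aₖpₖ₋₁ + pₖ₋₂, qₖ = aₖqₖ₋₁ + qₖ₋₂ (with p₋₁=1, p₋₂=0, q₋₁=0, q₋₂=1):
  k=0: a=3, p=3, q=1
  k=1: a=3, p=10, q=3
  k=2: a=1, p=13, q=4

13/4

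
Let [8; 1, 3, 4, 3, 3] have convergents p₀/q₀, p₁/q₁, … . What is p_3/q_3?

149/17

Using pₖ = aₖpₖ₋₁ + pₖ₋₂, qₖ = aₖqₖ₋₁ + qₖ₋₂ (with p₋₁=1, p₋₂=0, q₋₁=0, q₋₂=1):
  k=0: a=8, p=8, q=1
  k=1: a=1, p=9, q=1
  k=2: a=3, p=35, q=4
  k=3: a=4, p=149, q=17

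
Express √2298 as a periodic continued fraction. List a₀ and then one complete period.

[47; 1, 14, 1, 94]

a₀ = ⌊√2298⌋ = 47.
With m₀=0, d₀=1 and mₖ₊₁ = dₖaₖ − mₖ, dₖ₊₁ = (n − mₖ₊₁²)/dₖ, aₖ₊₁ = ⌊(a₀+mₖ₊₁)/dₖ₊₁⌋:
  k=1: m=47, d=89, a=1
  k=2: m=42, d=6, a=14
  k=3: m=42, d=89, a=1
  k=4: m=47, d=1, a=94
d=1 and a=2a₀=94 at k=4, so the next step gives (m, d) = (47, 89) again — its k=1 value — and the period has length 4.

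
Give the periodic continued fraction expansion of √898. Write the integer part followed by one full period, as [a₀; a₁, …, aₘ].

[29; 1, 28, 1, 58]

a₀ = ⌊√898⌋ = 29.
With m₀=0, d₀=1 and mₖ₊₁ = dₖaₖ − mₖ, dₖ₊₁ = (n − mₖ₊₁²)/dₖ, aₖ₊₁ = ⌊(a₀+mₖ₊₁)/dₖ₊₁⌋:
  k=1: m=29, d=57, a=1
  k=2: m=28, d=2, a=28
  k=3: m=28, d=57, a=1
  k=4: m=29, d=1, a=58
d=1 and a=2a₀=58 at k=4, so the next step gives (m, d) = (29, 57) again — its k=1 value — and the period has length 4.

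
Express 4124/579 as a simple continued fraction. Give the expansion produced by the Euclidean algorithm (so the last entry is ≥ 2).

4124 = 7×579 + 71
579 = 8×71 + 11
71 = 6×11 + 5
11 = 2×5 + 1
5 = 5×1 + 0  (stop)
So 4124/579 = [7; 8, 6, 2, 5].

[7; 8, 6, 2, 5]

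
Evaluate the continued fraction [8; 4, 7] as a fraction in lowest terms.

Fold from the inside: start with 7/1.
  4 + 1/7 = 29/7
  8 + 7/29 = 239/29

239/29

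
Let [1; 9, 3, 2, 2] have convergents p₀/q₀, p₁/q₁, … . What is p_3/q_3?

Using pₖ = aₖpₖ₋₁ + pₖ₋₂, qₖ = aₖqₖ₋₁ + qₖ₋₂ (with p₋₁=1, p₋₂=0, q₋₁=0, q₋₂=1):
  k=0: a=1, p=1, q=1
  k=1: a=9, p=10, q=9
  k=2: a=3, p=31, q=28
  k=3: a=2, p=72, q=65

72/65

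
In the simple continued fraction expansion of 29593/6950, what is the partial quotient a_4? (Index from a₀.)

13

29593 = 4·6950 + 1793   →  a_0 = 4
6950 = 3·1793 + 1571   →  a_1 = 3
1793 = 1·1571 + 222   →  a_2 = 1
1571 = 7·222 + 17   →  a_3 = 7
222 = 13·17 + 1   →  a_4 = 13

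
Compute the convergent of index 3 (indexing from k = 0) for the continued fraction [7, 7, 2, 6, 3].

Using pₖ = aₖpₖ₋₁ + pₖ₋₂, qₖ = aₖqₖ₋₁ + qₖ₋₂ (with p₋₁=1, p₋₂=0, q₋₁=0, q₋₂=1):
  k=0: a=7, p=7, q=1
  k=1: a=7, p=50, q=7
  k=2: a=2, p=107, q=15
  k=3: a=6, p=692, q=97

692/97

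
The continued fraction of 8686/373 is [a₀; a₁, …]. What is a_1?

8686 = 23·373 + 107   →  a_0 = 23
373 = 3·107 + 52   →  a_1 = 3

3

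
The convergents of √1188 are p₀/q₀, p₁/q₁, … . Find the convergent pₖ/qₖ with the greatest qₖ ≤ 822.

√1188 = [34; 2, 7, 6, 7, 2, 68, …] (period length 6).
Convergents:
  p_0/q_0 = 34/1
  p_1/q_1 = 69/2
  p_2/q_2 = 517/15
  p_3/q_3 = 3171/92
  p_4/q_4 = 22714/659
  p_5/q_5 = 48599/1410
q_4 = 659 ≤ 822 < 1410 = q_5, so the answer is 22714/659.

22714/659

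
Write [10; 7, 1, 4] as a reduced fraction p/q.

395/39

Fold from the inside: start with 4/1.
  1 + 1/4 = 5/4
  7 + 4/5 = 39/5
  10 + 5/39 = 395/39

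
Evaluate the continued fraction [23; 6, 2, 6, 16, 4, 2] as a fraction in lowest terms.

Using pₖ = aₖpₖ₋₁ + pₖ₋₂ and qₖ = aₖqₖ₋₁ + qₖ₋₂:
  k=0: a=23, p=23, q=1
  k=1: a=6, p=139, q=6
  k=2: a=2, p=301, q=13
  k=3: a=6, p=1945, q=84
  k=4: a=16, p=31421, q=1357
  k=5: a=4, p=127629, q=5512
  k=6: a=2, p=286679, q=12381

286679/12381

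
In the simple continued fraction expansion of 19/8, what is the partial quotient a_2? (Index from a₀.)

19 = 2·8 + 3   →  a_0 = 2
8 = 2·3 + 2   →  a_1 = 2
3 = 1·2 + 1   →  a_2 = 1

1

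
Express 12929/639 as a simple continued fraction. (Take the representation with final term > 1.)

[20; 4, 3, 2, 6, 1, 2]

12929 = 20*639 + 149
639 = 4*149 + 43
149 = 3*43 + 20
43 = 2*20 + 3
20 = 6*3 + 2
3 = 1*2 + 1
2 = 2*1 + 0  (stop)
So 12929/639 = [20; 4, 3, 2, 6, 1, 2].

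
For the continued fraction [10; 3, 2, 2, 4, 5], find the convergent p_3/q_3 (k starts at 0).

175/17

Using pₖ = aₖpₖ₋₁ + pₖ₋₂, qₖ = aₖqₖ₋₁ + qₖ₋₂ (with p₋₁=1, p₋₂=0, q₋₁=0, q₋₂=1):
  k=0: a=10, p=10, q=1
  k=1: a=3, p=31, q=3
  k=2: a=2, p=72, q=7
  k=3: a=2, p=175, q=17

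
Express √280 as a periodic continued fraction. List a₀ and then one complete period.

a₀ = ⌊√280⌋ = 16.
With m₀=0, d₀=1 and mₖ₊₁ = dₖaₖ − mₖ, dₖ₊₁ = (n − mₖ₊₁²)/dₖ, aₖ₊₁ = ⌊(a₀+mₖ₊₁)/dₖ₊₁⌋:
  k=1: m=16, d=24, a=1
  k=2: m=8, d=9, a=2
  k=3: m=10, d=20, a=1
  k=4: m=10, d=9, a=2
  k=5: m=8, d=24, a=1
  k=6: m=16, d=1, a=32
d=1 and a=2a₀=32 at k=6, so the next step gives (m, d) = (16, 24) again — its k=1 value — and the period has length 6.

[16; 1, 2, 1, 2, 1, 32]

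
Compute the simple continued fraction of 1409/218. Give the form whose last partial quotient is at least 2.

[6; 2, 6, 3, 5]

1409 = 6*218 + 101
218 = 2*101 + 16
101 = 6*16 + 5
16 = 3*5 + 1
5 = 5*1 + 0  (stop)
So 1409/218 = [6; 2, 6, 3, 5].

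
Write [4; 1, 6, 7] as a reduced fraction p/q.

Fold from the inside: start with 7/1.
  6 + 1/7 = 43/7
  1 + 7/43 = 50/43
  4 + 43/50 = 243/50

243/50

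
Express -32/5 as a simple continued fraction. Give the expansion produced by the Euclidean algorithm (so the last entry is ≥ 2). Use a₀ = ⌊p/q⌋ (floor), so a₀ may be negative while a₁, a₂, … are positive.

[-7; 1, 1, 2]

-32 = -7·5 + 3
5 = 1·3 + 2
3 = 1·2 + 1
2 = 2·1 + 0  (stop)
So -32/5 = [-7; 1, 1, 2].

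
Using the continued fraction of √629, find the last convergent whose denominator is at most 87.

√629 = [25; 12, 1, 1, 12, 50, …] (period length 5).
Convergents:
  p_0/q_0 = 25/1
  p_1/q_1 = 301/12
  p_2/q_2 = 326/13
  p_3/q_3 = 627/25
  p_4/q_4 = 7850/313
q_3 = 25 ≤ 87 < 313 = q_4, so the answer is 627/25.

627/25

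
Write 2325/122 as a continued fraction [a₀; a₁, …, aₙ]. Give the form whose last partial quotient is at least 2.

2325 = 19*122 + 7
122 = 17*7 + 3
7 = 2*3 + 1
3 = 3*1 + 0  (stop)
So 2325/122 = [19; 17, 2, 3].

[19; 17, 2, 3]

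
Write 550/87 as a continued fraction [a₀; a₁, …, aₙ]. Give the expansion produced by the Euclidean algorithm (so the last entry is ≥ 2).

[6; 3, 9, 3]

550 = 6*87 + 28
87 = 3*28 + 3
28 = 9*3 + 1
3 = 3*1 + 0  (stop)
So 550/87 = [6; 3, 9, 3].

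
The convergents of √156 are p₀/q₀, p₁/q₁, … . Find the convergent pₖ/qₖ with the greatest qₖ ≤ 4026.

√156 = [12; 2, 24, …] (period length 2).
Convergents:
  p_0/q_0 = 12/1
  p_1/q_1 = 25/2
  p_2/q_2 = 612/49
  p_3/q_3 = 1249/100
  p_4/q_4 = 30588/2449
  p_5/q_5 = 62425/4998
q_4 = 2449 ≤ 4026 < 4998 = q_5, so the answer is 30588/2449.

30588/2449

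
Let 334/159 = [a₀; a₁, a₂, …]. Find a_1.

9

334 = 2·159 + 16   →  a_0 = 2
159 = 9·16 + 15   →  a_1 = 9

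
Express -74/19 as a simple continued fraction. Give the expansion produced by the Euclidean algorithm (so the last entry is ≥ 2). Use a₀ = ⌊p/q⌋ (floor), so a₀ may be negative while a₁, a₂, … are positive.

-74 = -4*19 + 2
19 = 9*2 + 1
2 = 2*1 + 0  (stop)
So -74/19 = [-4; 9, 2].

[-4; 9, 2]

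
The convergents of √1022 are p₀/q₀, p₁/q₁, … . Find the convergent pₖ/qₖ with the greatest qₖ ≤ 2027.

64417/2015

√1022 = [31; 1, 30, 1, 62, …] (period length 4).
Convergents:
  p_0/q_0 = 31/1
  p_1/q_1 = 32/1
  p_2/q_2 = 991/31
  p_3/q_3 = 1023/32
  p_4/q_4 = 64417/2015
  p_5/q_5 = 65440/2047
q_4 = 2015 ≤ 2027 < 2047 = q_5, so the answer is 64417/2015.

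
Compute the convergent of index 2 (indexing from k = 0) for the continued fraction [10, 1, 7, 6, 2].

87/8

Using pₖ = aₖpₖ₋₁ + pₖ₋₂, qₖ = aₖqₖ₋₁ + qₖ₋₂ (with p₋₁=1, p₋₂=0, q₋₁=0, q₋₂=1):
  k=0: a=10, p=10, q=1
  k=1: a=1, p=11, q=1
  k=2: a=7, p=87, q=8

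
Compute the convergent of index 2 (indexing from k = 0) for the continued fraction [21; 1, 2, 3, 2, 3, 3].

Using pₖ = aₖpₖ₋₁ + pₖ₋₂, qₖ = aₖqₖ₋₁ + qₖ₋₂ (with p₋₁=1, p₋₂=0, q₋₁=0, q₋₂=1):
  k=0: a=21, p=21, q=1
  k=1: a=1, p=22, q=1
  k=2: a=2, p=65, q=3

65/3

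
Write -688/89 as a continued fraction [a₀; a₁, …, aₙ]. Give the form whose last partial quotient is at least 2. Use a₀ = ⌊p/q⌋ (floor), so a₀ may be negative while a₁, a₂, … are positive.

[-8; 3, 1, 2, 2, 3]

-688 = -8*89 + 24
89 = 3*24 + 17
24 = 1*17 + 7
17 = 2*7 + 3
7 = 2*3 + 1
3 = 3*1 + 0  (stop)
So -688/89 = [-8; 3, 1, 2, 2, 3].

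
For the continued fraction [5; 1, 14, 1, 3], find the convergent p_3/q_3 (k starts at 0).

95/16

Using pₖ = aₖpₖ₋₁ + pₖ₋₂, qₖ = aₖqₖ₋₁ + qₖ₋₂ (with p₋₁=1, p₋₂=0, q₋₁=0, q₋₂=1):
  k=0: a=5, p=5, q=1
  k=1: a=1, p=6, q=1
  k=2: a=14, p=89, q=15
  k=3: a=1, p=95, q=16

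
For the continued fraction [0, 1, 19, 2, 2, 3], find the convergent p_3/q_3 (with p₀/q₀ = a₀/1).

39/41

Using pₖ = aₖpₖ₋₁ + pₖ₋₂, qₖ = aₖqₖ₋₁ + qₖ₋₂ (with p₋₁=1, p₋₂=0, q₋₁=0, q₋₂=1):
  k=0: a=0, p=0, q=1
  k=1: a=1, p=1, q=1
  k=2: a=19, p=19, q=20
  k=3: a=2, p=39, q=41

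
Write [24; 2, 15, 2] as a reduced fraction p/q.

Fold from the inside: start with 2/1.
  15 + 1/2 = 31/2
  2 + 2/31 = 64/31
  24 + 31/64 = 1567/64

1567/64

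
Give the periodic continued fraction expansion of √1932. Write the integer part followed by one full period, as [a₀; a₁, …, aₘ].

[43; 1, 20, 1, 86]

a₀ = ⌊√1932⌋ = 43.
With m₀=0, d₀=1 and mₖ₊₁ = dₖaₖ − mₖ, dₖ₊₁ = (n − mₖ₊₁²)/dₖ, aₖ₊₁ = ⌊(a₀+mₖ₊₁)/dₖ₊₁⌋:
  k=1: m=43, d=83, a=1
  k=2: m=40, d=4, a=20
  k=3: m=40, d=83, a=1
  k=4: m=43, d=1, a=86
d=1 and a=2a₀=86 at k=4, so the next step gives (m, d) = (43, 83) again — its k=1 value — and the period has length 4.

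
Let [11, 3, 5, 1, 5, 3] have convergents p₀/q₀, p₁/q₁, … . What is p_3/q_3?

215/19

Using pₖ = aₖpₖ₋₁ + pₖ₋₂, qₖ = aₖqₖ₋₁ + qₖ₋₂ (with p₋₁=1, p₋₂=0, q₋₁=0, q₋₂=1):
  k=0: a=11, p=11, q=1
  k=1: a=3, p=34, q=3
  k=2: a=5, p=181, q=16
  k=3: a=1, p=215, q=19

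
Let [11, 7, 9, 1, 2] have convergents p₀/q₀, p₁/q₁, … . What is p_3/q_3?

791/71

Using pₖ = aₖpₖ₋₁ + pₖ₋₂, qₖ = aₖqₖ₋₁ + qₖ₋₂ (with p₋₁=1, p₋₂=0, q₋₁=0, q₋₂=1):
  k=0: a=11, p=11, q=1
  k=1: a=7, p=78, q=7
  k=2: a=9, p=713, q=64
  k=3: a=1, p=791, q=71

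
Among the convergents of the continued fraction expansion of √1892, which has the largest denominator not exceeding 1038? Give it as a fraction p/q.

√1892 = [43; 2, 86, …] (period length 2).
Convergents:
  p_0/q_0 = 43/1
  p_1/q_1 = 87/2
  p_2/q_2 = 7525/173
  p_3/q_3 = 15137/348
  p_4/q_4 = 1309307/30101
q_3 = 348 ≤ 1038 < 30101 = q_4, so the answer is 15137/348.

15137/348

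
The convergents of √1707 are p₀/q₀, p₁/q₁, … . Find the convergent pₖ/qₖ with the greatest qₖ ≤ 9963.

194639/4711

√1707 = [41; 3, 6, 41, 6, 3, 82, …] (period length 6).
Convergents:
  p_0/q_0 = 41/1
  p_1/q_1 = 124/3
  p_2/q_2 = 785/19
  p_3/q_3 = 32309/782
  p_4/q_4 = 194639/4711
  p_5/q_5 = 616226/14915
q_4 = 4711 ≤ 9963 < 14915 = q_5, so the answer is 194639/4711.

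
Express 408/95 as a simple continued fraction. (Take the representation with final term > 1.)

[4; 3, 2, 1, 1, 5]

408 = 4×95 + 28
95 = 3×28 + 11
28 = 2×11 + 6
11 = 1×6 + 5
6 = 1×5 + 1
5 = 5×1 + 0  (stop)
So 408/95 = [4; 3, 2, 1, 1, 5].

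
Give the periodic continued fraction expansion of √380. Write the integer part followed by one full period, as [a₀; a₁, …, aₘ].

[19; 2, 38]

a₀ = ⌊√380⌋ = 19.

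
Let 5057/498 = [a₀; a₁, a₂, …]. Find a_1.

5057 = 10·498 + 77   →  a_0 = 10
498 = 6·77 + 36   →  a_1 = 6

6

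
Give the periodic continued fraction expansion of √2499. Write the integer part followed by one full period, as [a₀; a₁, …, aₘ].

[49; 1, 98]

a₀ = ⌊√2499⌋ = 49.
With m₀=0, d₀=1 and mₖ₊₁ = dₖaₖ − mₖ, dₖ₊₁ = (n − mₖ₊₁²)/dₖ, aₖ₊₁ = ⌊(a₀+mₖ₊₁)/dₖ₊₁⌋:
  k=1: m=49, d=98, a=1
  k=2: m=49, d=1, a=98
d=1 and a=2a₀=98 at k=2, so the next step gives (m, d) = (49, 98) again — its k=1 value — and the period has length 2.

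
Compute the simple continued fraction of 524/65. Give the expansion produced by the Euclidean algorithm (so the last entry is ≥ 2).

[8; 16, 4]

524 = 8×65 + 4
65 = 16×4 + 1
4 = 4×1 + 0  (stop)
So 524/65 = [8; 16, 4].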